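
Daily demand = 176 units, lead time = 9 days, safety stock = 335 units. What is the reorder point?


Formula: ROP = (Daily Demand * Lead Time) + Safety Stock
Demand during lead time = 176 * 9 = 1584 units
ROP = 1584 + 335 = 1919 units

1919 units


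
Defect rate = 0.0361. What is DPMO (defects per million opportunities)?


DPMO = defect_rate * 1000000 = 0.0361 * 1000000

36100


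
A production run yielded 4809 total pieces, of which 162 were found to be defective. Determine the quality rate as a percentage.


Formula: Quality Rate = Good Pieces / Total Pieces * 100
Good pieces = 4809 - 162 = 4647
QR = 4647 / 4809 * 100 = 96.6%

96.6%


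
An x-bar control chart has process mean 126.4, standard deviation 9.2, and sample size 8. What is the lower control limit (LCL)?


LCL = 126.4 - 3 * 9.2 / sqrt(8)

116.64


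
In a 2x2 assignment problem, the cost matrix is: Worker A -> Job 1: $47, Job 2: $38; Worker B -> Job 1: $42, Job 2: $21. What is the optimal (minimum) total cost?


Option 1: A->1 + B->2 = $47 + $21 = $68
Option 2: A->2 + B->1 = $38 + $42 = $80
Min cost = min($68, $80) = $68

$68


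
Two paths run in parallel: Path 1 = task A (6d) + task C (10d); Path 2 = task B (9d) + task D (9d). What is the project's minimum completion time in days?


Path 1 = 6 + 10 = 16 days
Path 2 = 9 + 9 = 18 days
Duration = max(16, 18) = 18 days

18 days


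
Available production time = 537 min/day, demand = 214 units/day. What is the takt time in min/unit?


Formula: Takt Time = Available Production Time / Customer Demand
Takt = 537 min/day / 214 units/day
Takt = 2.51 min/unit

2.51 min/unit


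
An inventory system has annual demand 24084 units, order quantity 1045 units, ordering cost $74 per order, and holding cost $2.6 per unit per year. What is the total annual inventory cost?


TC = 24084/1045 * 74 + 1045/2 * 2.6

$3063.97


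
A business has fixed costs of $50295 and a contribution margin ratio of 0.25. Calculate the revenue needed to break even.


Formula: BER = Fixed Costs / Contribution Margin Ratio
BER = $50295 / 0.25
BER = $201180.00 (to the nearest cent)

$201180.00


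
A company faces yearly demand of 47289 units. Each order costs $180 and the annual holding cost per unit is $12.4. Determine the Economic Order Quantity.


Formula: EOQ = sqrt(2 * D * S / H)
Numerator: 2 * 47289 * 180 = 17024040
2DS/H = 17024040 / 12.4 = 1372906.5
EOQ = sqrt(1372906.5) = 1171.7 units

1171.7 units


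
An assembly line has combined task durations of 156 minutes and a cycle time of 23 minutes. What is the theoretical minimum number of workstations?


Formula: N_min = ceil(Sum of Task Times / Cycle Time)
N_min = ceil(156 min / 23 min) = ceil(6.7826)
N_min = 7 stations

7


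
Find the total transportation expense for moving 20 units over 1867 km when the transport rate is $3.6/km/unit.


TC = dist * cost * units = 1867 * 3.6 * 20 = $134424.00

$134424.00


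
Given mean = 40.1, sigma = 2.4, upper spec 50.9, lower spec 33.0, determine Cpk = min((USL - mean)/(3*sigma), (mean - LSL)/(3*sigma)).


Cpu = (50.9 - 40.1) / (3 * 2.4) = 1.5
Cpl = (40.1 - 33.0) / (3 * 2.4) = 0.99
Cpk = min(1.5, 0.99) = 0.99

0.99


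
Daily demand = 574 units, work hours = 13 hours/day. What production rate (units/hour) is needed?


Formula: Production Rate = Daily Demand / Available Hours
Rate = 574 units/day / 13 hours/day
Rate = 44.2 units/hour

44.2 units/hour


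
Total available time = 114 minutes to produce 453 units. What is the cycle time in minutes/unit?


Formula: CT = Available Time / Number of Units
CT = 114 min / 453 units
CT = 0.25 min/unit

0.25 min/unit


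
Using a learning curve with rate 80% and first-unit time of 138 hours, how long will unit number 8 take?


Formula: T_n = T_1 * (learning_rate)^(log2(n)) where learning_rate = rate/100
Doublings = log2(8) = 3
T_n = 138 * 0.8^3
T_n = 138 * 0.512 = 70.7 hours

70.7 hours


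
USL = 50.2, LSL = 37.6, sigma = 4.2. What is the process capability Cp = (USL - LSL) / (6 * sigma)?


Cp = (50.2 - 37.6) / (6 * 4.2)

0.5


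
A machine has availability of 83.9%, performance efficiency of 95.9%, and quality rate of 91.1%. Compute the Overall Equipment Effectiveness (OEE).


Formula: OEE = Availability * Performance * Quality / 10000
A * P = 83.9% * 95.9% / 100 = 80.46%
OEE = 80.46% * 91.1% / 100 = 73.3%

73.3%


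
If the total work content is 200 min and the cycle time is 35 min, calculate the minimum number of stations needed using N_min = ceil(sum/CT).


Formula: N_min = ceil(Sum of Task Times / Cycle Time)
N_min = ceil(200 min / 35 min) = ceil(5.7143)
N_min = 6 stations

6


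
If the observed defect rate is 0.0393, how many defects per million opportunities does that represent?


DPMO = defect_rate * 1000000 = 0.0393 * 1000000

39300


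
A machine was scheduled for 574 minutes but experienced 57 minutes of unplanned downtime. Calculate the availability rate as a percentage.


Formula: Availability = (Planned Time - Downtime) / Planned Time * 100
Uptime = 574 - 57 = 517 min
Availability = 517 / 574 * 100 = 90.1%

90.1%


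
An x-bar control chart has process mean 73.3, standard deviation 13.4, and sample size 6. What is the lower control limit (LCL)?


LCL = 73.3 - 3 * 13.4 / sqrt(6)

56.89


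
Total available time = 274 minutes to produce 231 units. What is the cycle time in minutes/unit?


Formula: CT = Available Time / Number of Units
CT = 274 min / 231 units
CT = 1.19 min/unit

1.19 min/unit


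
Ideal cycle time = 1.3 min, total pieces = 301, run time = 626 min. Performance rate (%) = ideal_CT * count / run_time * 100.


Formula: Performance = (Ideal CT * Total Count) / Run Time * 100
Ideal output time = 1.3 * 301 = 391.3 min
Performance = 391.3 / 626 * 100 = 62.5%

62.5%


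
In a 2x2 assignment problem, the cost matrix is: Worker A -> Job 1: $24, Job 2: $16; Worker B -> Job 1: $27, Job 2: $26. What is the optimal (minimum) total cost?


Option 1: A->1 + B->2 = $24 + $26 = $50
Option 2: A->2 + B->1 = $16 + $27 = $43
Min cost = min($50, $43) = $43

$43


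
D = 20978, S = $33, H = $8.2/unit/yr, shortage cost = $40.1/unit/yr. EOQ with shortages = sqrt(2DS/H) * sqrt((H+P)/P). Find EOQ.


Formula: EOQ* = sqrt(2DS/H) * sqrt((H+P)/P)
Base EOQ = sqrt(2*20978*33/8.2) = 410.91 units
Correction = sqrt((8.2+40.1)/40.1) = 1.09749
EOQ* = 410.91 * 1.09749 = 451.0 units

451.0 units


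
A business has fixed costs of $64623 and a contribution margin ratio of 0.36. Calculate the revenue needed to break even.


Formula: BER = Fixed Costs / Contribution Margin Ratio
BER = $64623 / 0.36
BER = $179508.33 (to the nearest cent)

$179508.33


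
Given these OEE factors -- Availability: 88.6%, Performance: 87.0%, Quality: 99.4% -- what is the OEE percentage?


Formula: OEE = Availability * Performance * Quality / 10000
A * P = 88.6% * 87.0% / 100 = 77.08%
OEE = 77.08% * 99.4% / 100 = 76.6%

76.6%


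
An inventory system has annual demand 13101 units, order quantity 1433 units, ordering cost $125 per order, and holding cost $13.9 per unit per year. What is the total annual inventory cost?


TC = 13101/1433 * 125 + 1433/2 * 13.9

$11102.14


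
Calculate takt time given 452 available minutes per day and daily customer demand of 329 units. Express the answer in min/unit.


Formula: Takt Time = Available Production Time / Customer Demand
Takt = 452 min/day / 329 units/day
Takt = 1.37 min/unit

1.37 min/unit


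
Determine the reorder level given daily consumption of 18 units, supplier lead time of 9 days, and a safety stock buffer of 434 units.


Formula: ROP = (Daily Demand * Lead Time) + Safety Stock
Demand during lead time = 18 * 9 = 162 units
ROP = 162 + 434 = 596 units

596 units


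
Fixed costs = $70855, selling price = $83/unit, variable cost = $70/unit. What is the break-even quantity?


Formula: BEQ = Fixed Costs / (Price - Variable Cost)
Contribution margin = $83 - $70 = $13/unit
BEQ = ceil($70855 / $13/unit) = ceil(5450.38) = 5451 units

5451 units


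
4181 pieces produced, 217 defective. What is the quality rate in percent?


Formula: Quality Rate = Good Pieces / Total Pieces * 100
Good pieces = 4181 - 217 = 3964
QR = 3964 / 4181 * 100 = 94.8%

94.8%


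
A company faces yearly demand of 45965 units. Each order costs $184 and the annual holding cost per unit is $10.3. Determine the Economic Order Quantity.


Formula: EOQ = sqrt(2 * D * S / H)
Numerator: 2 * 45965 * 184 = 16915120
2DS/H = 16915120 / 10.3 = 1642244.7
EOQ = sqrt(1642244.7) = 1281.5 units

1281.5 units


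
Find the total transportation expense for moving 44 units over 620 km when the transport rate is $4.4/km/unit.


TC = dist * cost * units = 620 * 4.4 * 44 = $120032.00

$120032.00


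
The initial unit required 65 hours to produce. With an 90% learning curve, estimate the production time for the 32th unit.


Formula: T_n = T_1 * (learning_rate)^(log2(n)) where learning_rate = rate/100
Doublings = log2(32) = 5
T_n = 65 * 0.9^5
T_n = 65 * 0.5905 = 38.4 hours

38.4 hours


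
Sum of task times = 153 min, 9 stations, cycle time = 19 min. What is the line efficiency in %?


Formula: Efficiency = Sum of Task Times / (N_stations * CT) * 100
Total station capacity = 9 stations * 19 min = 171 min
Efficiency = 153 / 171 * 100 = 89.5%

89.5%


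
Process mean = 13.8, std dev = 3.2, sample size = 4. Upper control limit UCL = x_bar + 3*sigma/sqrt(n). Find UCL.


UCL = 13.8 + 3 * 3.2 / sqrt(4)

18.6


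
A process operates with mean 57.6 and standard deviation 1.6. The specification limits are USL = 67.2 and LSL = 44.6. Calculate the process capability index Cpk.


Cpu = (67.2 - 57.6) / (3 * 1.6) = 2.0
Cpl = (57.6 - 44.6) / (3 * 1.6) = 2.71
Cpk = min(2.0, 2.71) = 2.0

2.0


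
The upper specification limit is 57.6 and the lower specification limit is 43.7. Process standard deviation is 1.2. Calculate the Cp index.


Cp = (57.6 - 43.7) / (6 * 1.2)

1.93


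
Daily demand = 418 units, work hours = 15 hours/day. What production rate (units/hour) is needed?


Formula: Production Rate = Daily Demand / Available Hours
Rate = 418 units/day / 15 hours/day
Rate = 27.9 units/hour

27.9 units/hour


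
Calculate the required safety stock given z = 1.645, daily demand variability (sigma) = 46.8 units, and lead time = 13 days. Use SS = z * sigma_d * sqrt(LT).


Formula: SS = z * sigma_d * sqrt(LT)
sqrt(LT) = sqrt(13) = 3.6056
SS = 1.645 * 46.8 * 3.6056
SS = 277.6 units

277.6 units


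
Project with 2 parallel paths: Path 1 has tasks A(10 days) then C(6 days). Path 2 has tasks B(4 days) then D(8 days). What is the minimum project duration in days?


Path 1 = 10 + 6 = 16 days
Path 2 = 4 + 8 = 12 days
Duration = max(16, 12) = 16 days

16 days


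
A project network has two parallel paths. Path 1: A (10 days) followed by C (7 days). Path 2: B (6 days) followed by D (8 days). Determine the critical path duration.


Path 1 = 10 + 7 = 17 days
Path 2 = 6 + 8 = 14 days
Duration = max(17, 14) = 17 days

17 days


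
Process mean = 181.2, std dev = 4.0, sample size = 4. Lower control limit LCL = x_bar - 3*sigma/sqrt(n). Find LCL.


LCL = 181.2 - 3 * 4.0 / sqrt(4)

175.2


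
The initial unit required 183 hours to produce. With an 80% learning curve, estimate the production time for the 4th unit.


Formula: T_n = T_1 * (learning_rate)^(log2(n)) where learning_rate = rate/100
Doublings = log2(4) = 2
T_n = 183 * 0.8^2
T_n = 183 * 0.64 = 117.1 hours

117.1 hours


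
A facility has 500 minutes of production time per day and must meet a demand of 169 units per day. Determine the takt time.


Formula: Takt Time = Available Production Time / Customer Demand
Takt = 500 min/day / 169 units/day
Takt = 2.96 min/unit

2.96 min/unit


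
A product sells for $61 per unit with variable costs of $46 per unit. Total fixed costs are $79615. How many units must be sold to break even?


Formula: BEQ = Fixed Costs / (Price - Variable Cost)
Contribution margin = $61 - $46 = $15/unit
BEQ = ceil($79615 / $15/unit) = ceil(5307.67) = 5308 units

5308 units


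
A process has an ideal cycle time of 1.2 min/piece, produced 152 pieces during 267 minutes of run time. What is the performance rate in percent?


Formula: Performance = (Ideal CT * Total Count) / Run Time * 100
Ideal output time = 1.2 * 152 = 182.4 min
Performance = 182.4 / 267 * 100 = 68.3%

68.3%


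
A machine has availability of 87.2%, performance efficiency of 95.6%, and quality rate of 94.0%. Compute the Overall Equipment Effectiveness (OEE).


Formula: OEE = Availability * Performance * Quality / 10000
A * P = 87.2% * 95.6% / 100 = 83.36%
OEE = 83.36% * 94.0% / 100 = 78.4%

78.4%


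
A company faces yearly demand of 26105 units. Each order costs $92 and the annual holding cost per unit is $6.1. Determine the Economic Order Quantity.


Formula: EOQ = sqrt(2 * D * S / H)
Numerator: 2 * 26105 * 92 = 4803320
2DS/H = 4803320 / 6.1 = 787429.5
EOQ = sqrt(787429.5) = 887.4 units

887.4 units


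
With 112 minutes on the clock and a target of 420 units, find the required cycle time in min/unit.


Formula: CT = Available Time / Number of Units
CT = 112 min / 420 units
CT = 0.27 min/unit

0.27 min/unit


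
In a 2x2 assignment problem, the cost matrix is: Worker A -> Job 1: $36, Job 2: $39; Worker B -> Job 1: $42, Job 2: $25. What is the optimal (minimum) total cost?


Option 1: A->1 + B->2 = $36 + $25 = $61
Option 2: A->2 + B->1 = $39 + $42 = $81
Min cost = min($61, $81) = $61

$61


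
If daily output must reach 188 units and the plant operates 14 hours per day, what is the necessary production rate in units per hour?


Formula: Production Rate = Daily Demand / Available Hours
Rate = 188 units/day / 14 hours/day
Rate = 13.4 units/hour

13.4 units/hour


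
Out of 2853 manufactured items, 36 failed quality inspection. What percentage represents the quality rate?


Formula: Quality Rate = Good Pieces / Total Pieces * 100
Good pieces = 2853 - 36 = 2817
QR = 2817 / 2853 * 100 = 98.7%

98.7%


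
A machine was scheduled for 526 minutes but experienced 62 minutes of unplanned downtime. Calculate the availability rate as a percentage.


Formula: Availability = (Planned Time - Downtime) / Planned Time * 100
Uptime = 526 - 62 = 464 min
Availability = 464 / 526 * 100 = 88.2%

88.2%


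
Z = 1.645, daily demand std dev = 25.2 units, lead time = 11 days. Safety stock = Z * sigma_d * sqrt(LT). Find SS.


Formula: SS = z * sigma_d * sqrt(LT)
sqrt(LT) = sqrt(11) = 3.3166
SS = 1.645 * 25.2 * 3.3166
SS = 137.5 units

137.5 units


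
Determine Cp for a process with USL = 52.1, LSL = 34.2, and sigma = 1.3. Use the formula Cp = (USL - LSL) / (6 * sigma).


Cp = (52.1 - 34.2) / (6 * 1.3)

2.29


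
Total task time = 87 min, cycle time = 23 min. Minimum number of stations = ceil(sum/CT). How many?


Formula: N_min = ceil(Sum of Task Times / Cycle Time)
N_min = ceil(87 min / 23 min) = ceil(3.7826)
N_min = 4 stations

4


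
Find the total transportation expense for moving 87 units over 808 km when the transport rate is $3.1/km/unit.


TC = dist * cost * units = 808 * 3.1 * 87 = $217917.60

$217917.60


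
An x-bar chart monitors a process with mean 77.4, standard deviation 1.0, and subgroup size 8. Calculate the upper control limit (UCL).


UCL = 77.4 + 3 * 1.0 / sqrt(8)

78.46


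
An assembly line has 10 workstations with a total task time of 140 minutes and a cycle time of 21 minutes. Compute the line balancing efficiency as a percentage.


Formula: Efficiency = Sum of Task Times / (N_stations * CT) * 100
Total station capacity = 10 stations * 21 min = 210 min
Efficiency = 140 / 210 * 100 = 66.7%

66.7%


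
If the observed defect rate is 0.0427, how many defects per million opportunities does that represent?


DPMO = defect_rate * 1000000 = 0.0427 * 1000000

42700


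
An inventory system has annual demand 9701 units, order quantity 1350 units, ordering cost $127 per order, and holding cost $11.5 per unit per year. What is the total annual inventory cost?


TC = 9701/1350 * 127 + 1350/2 * 11.5

$8675.11


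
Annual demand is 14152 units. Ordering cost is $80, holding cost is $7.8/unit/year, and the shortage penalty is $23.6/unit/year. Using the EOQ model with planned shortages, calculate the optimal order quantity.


Formula: EOQ* = sqrt(2DS/H) * sqrt((H+P)/P)
Base EOQ = sqrt(2*14152*80/7.8) = 538.79 units
Correction = sqrt((7.8+23.6)/23.6) = 1.15348
EOQ* = 538.79 * 1.15348 = 621.5 units

621.5 units


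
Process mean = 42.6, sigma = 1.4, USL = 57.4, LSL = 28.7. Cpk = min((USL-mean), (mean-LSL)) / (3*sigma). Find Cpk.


Cpu = (57.4 - 42.6) / (3 * 1.4) = 3.52
Cpl = (42.6 - 28.7) / (3 * 1.4) = 3.31
Cpk = min(3.52, 3.31) = 3.31

3.31


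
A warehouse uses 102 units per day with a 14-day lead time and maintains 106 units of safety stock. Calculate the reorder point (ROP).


Formula: ROP = (Daily Demand * Lead Time) + Safety Stock
Demand during lead time = 102 * 14 = 1428 units
ROP = 1428 + 106 = 1534 units

1534 units


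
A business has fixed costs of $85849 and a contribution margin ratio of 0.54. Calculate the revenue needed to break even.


Formula: BER = Fixed Costs / Contribution Margin Ratio
BER = $85849 / 0.54
BER = $158979.63 (to the nearest cent)

$158979.63


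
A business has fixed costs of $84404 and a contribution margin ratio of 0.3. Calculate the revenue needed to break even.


Formula: BER = Fixed Costs / Contribution Margin Ratio
BER = $84404 / 0.3
BER = $281346.67 (to the nearest cent)

$281346.67


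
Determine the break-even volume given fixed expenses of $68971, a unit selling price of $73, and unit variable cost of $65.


Formula: BEQ = Fixed Costs / (Price - Variable Cost)
Contribution margin = $73 - $65 = $8/unit
BEQ = ceil($68971 / $8/unit) = ceil(8621.38) = 8622 units

8622 units


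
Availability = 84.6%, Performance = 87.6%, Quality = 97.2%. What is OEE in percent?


Formula: OEE = Availability * Performance * Quality / 10000
A * P = 84.6% * 87.6% / 100 = 74.11%
OEE = 74.11% * 97.2% / 100 = 72.0%

72.0%


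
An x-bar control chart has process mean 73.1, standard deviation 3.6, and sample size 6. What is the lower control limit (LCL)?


LCL = 73.1 - 3 * 3.6 / sqrt(6)

68.69


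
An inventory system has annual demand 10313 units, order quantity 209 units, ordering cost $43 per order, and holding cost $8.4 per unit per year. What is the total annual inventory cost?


TC = 10313/209 * 43 + 209/2 * 8.4

$2999.61


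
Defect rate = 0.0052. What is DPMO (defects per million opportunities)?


DPMO = defect_rate * 1000000 = 0.0052 * 1000000

5200


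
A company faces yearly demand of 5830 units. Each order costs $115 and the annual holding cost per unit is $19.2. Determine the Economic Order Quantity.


Formula: EOQ = sqrt(2 * D * S / H)
Numerator: 2 * 5830 * 115 = 1340900
2DS/H = 1340900 / 19.2 = 69838.5
EOQ = sqrt(69838.5) = 264.3 units

264.3 units


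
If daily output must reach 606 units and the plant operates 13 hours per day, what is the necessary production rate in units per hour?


Formula: Production Rate = Daily Demand / Available Hours
Rate = 606 units/day / 13 hours/day
Rate = 46.6 units/hour

46.6 units/hour


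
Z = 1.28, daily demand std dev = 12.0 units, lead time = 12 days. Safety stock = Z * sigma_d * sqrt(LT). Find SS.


Formula: SS = z * sigma_d * sqrt(LT)
sqrt(LT) = sqrt(12) = 3.4641
SS = 1.28 * 12.0 * 3.4641
SS = 53.2 units

53.2 units


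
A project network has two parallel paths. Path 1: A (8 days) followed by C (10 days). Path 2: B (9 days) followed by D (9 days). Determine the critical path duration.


Path 1 = 8 + 10 = 18 days
Path 2 = 9 + 9 = 18 days
Duration = max(18, 18) = 18 days

18 days


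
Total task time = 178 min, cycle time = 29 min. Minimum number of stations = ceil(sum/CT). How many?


Formula: N_min = ceil(Sum of Task Times / Cycle Time)
N_min = ceil(178 min / 29 min) = ceil(6.1379)
N_min = 7 stations

7


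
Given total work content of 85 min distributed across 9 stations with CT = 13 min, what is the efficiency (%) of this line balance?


Formula: Efficiency = Sum of Task Times / (N_stations * CT) * 100
Total station capacity = 9 stations * 13 min = 117 min
Efficiency = 85 / 117 * 100 = 72.6%

72.6%


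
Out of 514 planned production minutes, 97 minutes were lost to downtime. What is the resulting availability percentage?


Formula: Availability = (Planned Time - Downtime) / Planned Time * 100
Uptime = 514 - 97 = 417 min
Availability = 417 / 514 * 100 = 81.1%

81.1%


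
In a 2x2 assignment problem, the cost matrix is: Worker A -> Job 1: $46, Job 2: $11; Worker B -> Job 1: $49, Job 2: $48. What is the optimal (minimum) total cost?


Option 1: A->1 + B->2 = $46 + $48 = $94
Option 2: A->2 + B->1 = $11 + $49 = $60
Min cost = min($94, $60) = $60

$60


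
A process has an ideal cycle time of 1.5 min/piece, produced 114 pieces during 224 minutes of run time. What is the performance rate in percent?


Formula: Performance = (Ideal CT * Total Count) / Run Time * 100
Ideal output time = 1.5 * 114 = 171.0 min
Performance = 171.0 / 224 * 100 = 76.3%

76.3%


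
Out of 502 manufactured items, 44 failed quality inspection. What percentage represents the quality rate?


Formula: Quality Rate = Good Pieces / Total Pieces * 100
Good pieces = 502 - 44 = 458
QR = 458 / 502 * 100 = 91.2%

91.2%


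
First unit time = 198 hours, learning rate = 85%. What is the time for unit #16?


Formula: T_n = T_1 * (learning_rate)^(log2(n)) where learning_rate = rate/100
Doublings = log2(16) = 4
T_n = 198 * 0.85^4
T_n = 198 * 0.522 = 103.4 hours

103.4 hours


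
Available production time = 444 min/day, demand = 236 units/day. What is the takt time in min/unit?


Formula: Takt Time = Available Production Time / Customer Demand
Takt = 444 min/day / 236 units/day
Takt = 1.88 min/unit

1.88 min/unit


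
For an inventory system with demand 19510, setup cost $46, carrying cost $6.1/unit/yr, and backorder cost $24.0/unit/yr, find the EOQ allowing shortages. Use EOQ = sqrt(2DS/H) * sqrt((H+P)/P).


Formula: EOQ* = sqrt(2DS/H) * sqrt((H+P)/P)
Base EOQ = sqrt(2*19510*46/6.1) = 542.45 units
Correction = sqrt((6.1+24.0)/24.0) = 1.1199
EOQ* = 542.45 * 1.1199 = 607.5 units

607.5 units


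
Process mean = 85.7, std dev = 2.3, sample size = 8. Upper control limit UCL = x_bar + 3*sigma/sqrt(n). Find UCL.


UCL = 85.7 + 3 * 2.3 / sqrt(8)

88.14


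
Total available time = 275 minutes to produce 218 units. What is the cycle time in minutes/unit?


Formula: CT = Available Time / Number of Units
CT = 275 min / 218 units
CT = 1.26 min/unit

1.26 min/unit


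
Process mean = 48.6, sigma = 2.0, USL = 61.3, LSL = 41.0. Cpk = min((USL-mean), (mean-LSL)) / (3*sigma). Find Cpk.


Cpu = (61.3 - 48.6) / (3 * 2.0) = 2.12
Cpl = (48.6 - 41.0) / (3 * 2.0) = 1.27
Cpk = min(2.12, 1.27) = 1.27

1.27


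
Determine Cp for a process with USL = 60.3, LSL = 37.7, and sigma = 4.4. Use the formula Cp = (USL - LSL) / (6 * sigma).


Cp = (60.3 - 37.7) / (6 * 4.4)

0.86


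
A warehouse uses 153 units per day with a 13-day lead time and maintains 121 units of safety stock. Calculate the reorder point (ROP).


Formula: ROP = (Daily Demand * Lead Time) + Safety Stock
Demand during lead time = 153 * 13 = 1989 units
ROP = 1989 + 121 = 2110 units

2110 units


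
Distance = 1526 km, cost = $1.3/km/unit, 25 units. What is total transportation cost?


TC = dist * cost * units = 1526 * 1.3 * 25 = $49595.00

$49595.00


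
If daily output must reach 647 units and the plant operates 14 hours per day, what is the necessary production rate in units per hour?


Formula: Production Rate = Daily Demand / Available Hours
Rate = 647 units/day / 14 hours/day
Rate = 46.2 units/hour

46.2 units/hour


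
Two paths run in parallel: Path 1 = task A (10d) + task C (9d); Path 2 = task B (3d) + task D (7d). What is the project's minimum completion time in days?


Path 1 = 10 + 9 = 19 days
Path 2 = 3 + 7 = 10 days
Duration = max(19, 10) = 19 days

19 days


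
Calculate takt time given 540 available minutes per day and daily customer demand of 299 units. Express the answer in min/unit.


Formula: Takt Time = Available Production Time / Customer Demand
Takt = 540 min/day / 299 units/day
Takt = 1.81 min/unit

1.81 min/unit


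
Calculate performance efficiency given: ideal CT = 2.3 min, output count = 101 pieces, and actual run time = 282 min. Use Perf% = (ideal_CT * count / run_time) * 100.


Formula: Performance = (Ideal CT * Total Count) / Run Time * 100
Ideal output time = 2.3 * 101 = 232.3 min
Performance = 232.3 / 282 * 100 = 82.4%

82.4%


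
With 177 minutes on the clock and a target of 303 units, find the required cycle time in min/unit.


Formula: CT = Available Time / Number of Units
CT = 177 min / 303 units
CT = 0.58 min/unit

0.58 min/unit


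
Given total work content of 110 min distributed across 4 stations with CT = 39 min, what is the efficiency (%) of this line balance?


Formula: Efficiency = Sum of Task Times / (N_stations * CT) * 100
Total station capacity = 4 stations * 39 min = 156 min
Efficiency = 110 / 156 * 100 = 70.5%

70.5%


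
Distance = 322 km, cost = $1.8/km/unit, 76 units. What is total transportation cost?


TC = dist * cost * units = 322 * 1.8 * 76 = $44049.60

$44049.60


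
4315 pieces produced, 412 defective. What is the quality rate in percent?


Formula: Quality Rate = Good Pieces / Total Pieces * 100
Good pieces = 4315 - 412 = 3903
QR = 3903 / 4315 * 100 = 90.5%

90.5%


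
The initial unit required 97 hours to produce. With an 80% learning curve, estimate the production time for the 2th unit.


Formula: T_n = T_1 * (learning_rate)^(log2(n)) where learning_rate = rate/100
Doublings = log2(2) = 1
T_n = 97 * 0.8^1
T_n = 97 * 0.8 = 77.6 hours

77.6 hours


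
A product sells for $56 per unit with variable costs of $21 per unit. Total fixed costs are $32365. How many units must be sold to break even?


Formula: BEQ = Fixed Costs / (Price - Variable Cost)
Contribution margin = $56 - $21 = $35/unit
BEQ = ceil($32365 / $35/unit) = ceil(924.71) = 925 units

925 units


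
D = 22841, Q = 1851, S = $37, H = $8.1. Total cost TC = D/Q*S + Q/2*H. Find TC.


TC = 22841/1851 * 37 + 1851/2 * 8.1

$7953.12


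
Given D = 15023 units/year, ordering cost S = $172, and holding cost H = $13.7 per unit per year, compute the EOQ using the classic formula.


Formula: EOQ = sqrt(2 * D * S / H)
Numerator: 2 * 15023 * 172 = 5167912
2DS/H = 5167912 / 13.7 = 377219.9
EOQ = sqrt(377219.9) = 614.2 units

614.2 units


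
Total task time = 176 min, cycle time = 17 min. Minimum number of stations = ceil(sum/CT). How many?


Formula: N_min = ceil(Sum of Task Times / Cycle Time)
N_min = ceil(176 min / 17 min) = ceil(10.3529)
N_min = 11 stations

11


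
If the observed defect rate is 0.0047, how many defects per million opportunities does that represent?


DPMO = defect_rate * 1000000 = 0.0047 * 1000000

4700


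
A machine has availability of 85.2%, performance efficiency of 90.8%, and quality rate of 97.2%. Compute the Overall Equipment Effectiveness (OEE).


Formula: OEE = Availability * Performance * Quality / 10000
A * P = 85.2% * 90.8% / 100 = 77.36%
OEE = 77.36% * 97.2% / 100 = 75.2%

75.2%


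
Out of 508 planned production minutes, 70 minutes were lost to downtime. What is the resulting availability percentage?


Formula: Availability = (Planned Time - Downtime) / Planned Time * 100
Uptime = 508 - 70 = 438 min
Availability = 438 / 508 * 100 = 86.2%

86.2%


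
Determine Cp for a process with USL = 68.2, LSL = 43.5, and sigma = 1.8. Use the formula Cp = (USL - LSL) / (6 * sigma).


Cp = (68.2 - 43.5) / (6 * 1.8)

2.29


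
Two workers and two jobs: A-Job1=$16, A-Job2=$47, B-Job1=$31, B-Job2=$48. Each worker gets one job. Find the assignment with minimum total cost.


Option 1: A->1 + B->2 = $16 + $48 = $64
Option 2: A->2 + B->1 = $47 + $31 = $78
Min cost = min($64, $78) = $64

$64


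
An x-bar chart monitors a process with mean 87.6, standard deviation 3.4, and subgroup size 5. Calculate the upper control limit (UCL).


UCL = 87.6 + 3 * 3.4 / sqrt(5)

92.16


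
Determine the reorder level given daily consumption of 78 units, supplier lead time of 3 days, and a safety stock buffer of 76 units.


Formula: ROP = (Daily Demand * Lead Time) + Safety Stock
Demand during lead time = 78 * 3 = 234 units
ROP = 234 + 76 = 310 units

310 units


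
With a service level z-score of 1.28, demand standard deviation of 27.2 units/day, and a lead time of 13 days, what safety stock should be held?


Formula: SS = z * sigma_d * sqrt(LT)
sqrt(LT) = sqrt(13) = 3.6056
SS = 1.28 * 27.2 * 3.6056
SS = 125.5 units

125.5 units


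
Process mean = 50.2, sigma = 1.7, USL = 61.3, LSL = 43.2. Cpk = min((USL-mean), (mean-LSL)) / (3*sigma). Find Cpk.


Cpu = (61.3 - 50.2) / (3 * 1.7) = 2.18
Cpl = (50.2 - 43.2) / (3 * 1.7) = 1.37
Cpk = min(2.18, 1.37) = 1.37

1.37


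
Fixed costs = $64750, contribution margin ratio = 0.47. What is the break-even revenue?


Formula: BER = Fixed Costs / Contribution Margin Ratio
BER = $64750 / 0.47
BER = $137765.96 (to the nearest cent)

$137765.96


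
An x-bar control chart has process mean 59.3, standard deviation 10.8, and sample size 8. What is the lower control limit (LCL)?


LCL = 59.3 - 3 * 10.8 / sqrt(8)

47.84


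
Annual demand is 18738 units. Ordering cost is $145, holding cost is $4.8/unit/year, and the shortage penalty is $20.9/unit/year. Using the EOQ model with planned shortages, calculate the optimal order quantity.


Formula: EOQ* = sqrt(2DS/H) * sqrt((H+P)/P)
Base EOQ = sqrt(2*18738*145/4.8) = 1064.0 units
Correction = sqrt((4.8+20.9)/20.9) = 1.1089
EOQ* = 1064.0 * 1.1089 = 1179.9 units

1179.9 units


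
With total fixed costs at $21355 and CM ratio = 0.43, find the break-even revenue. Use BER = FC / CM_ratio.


Formula: BER = Fixed Costs / Contribution Margin Ratio
BER = $21355 / 0.43
BER = $49662.79 (to the nearest cent)

$49662.79


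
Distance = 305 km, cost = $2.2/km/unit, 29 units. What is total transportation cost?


TC = dist * cost * units = 305 * 2.2 * 29 = $19459.00

$19459.00


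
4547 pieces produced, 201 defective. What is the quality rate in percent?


Formula: Quality Rate = Good Pieces / Total Pieces * 100
Good pieces = 4547 - 201 = 4346
QR = 4346 / 4547 * 100 = 95.6%

95.6%


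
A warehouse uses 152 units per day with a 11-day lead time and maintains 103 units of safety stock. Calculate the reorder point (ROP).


Formula: ROP = (Daily Demand * Lead Time) + Safety Stock
Demand during lead time = 152 * 11 = 1672 units
ROP = 1672 + 103 = 1775 units

1775 units


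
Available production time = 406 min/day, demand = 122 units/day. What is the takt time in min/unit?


Formula: Takt Time = Available Production Time / Customer Demand
Takt = 406 min/day / 122 units/day
Takt = 3.33 min/unit

3.33 min/unit


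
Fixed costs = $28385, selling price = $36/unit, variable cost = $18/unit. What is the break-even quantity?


Formula: BEQ = Fixed Costs / (Price - Variable Cost)
Contribution margin = $36 - $18 = $18/unit
BEQ = ceil($28385 / $18/unit) = ceil(1576.94) = 1577 units

1577 units


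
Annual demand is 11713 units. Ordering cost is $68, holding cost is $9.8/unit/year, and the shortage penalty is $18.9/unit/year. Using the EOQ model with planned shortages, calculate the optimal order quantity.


Formula: EOQ* = sqrt(2DS/H) * sqrt((H+P)/P)
Base EOQ = sqrt(2*11713*68/9.8) = 403.17 units
Correction = sqrt((9.8+18.9)/18.9) = 1.23228
EOQ* = 403.17 * 1.23228 = 496.8 units

496.8 units


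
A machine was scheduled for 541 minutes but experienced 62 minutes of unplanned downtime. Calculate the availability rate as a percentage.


Formula: Availability = (Planned Time - Downtime) / Planned Time * 100
Uptime = 541 - 62 = 479 min
Availability = 479 / 541 * 100 = 88.5%

88.5%


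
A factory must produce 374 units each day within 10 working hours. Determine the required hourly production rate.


Formula: Production Rate = Daily Demand / Available Hours
Rate = 374 units/day / 10 hours/day
Rate = 37.4 units/hour

37.4 units/hour


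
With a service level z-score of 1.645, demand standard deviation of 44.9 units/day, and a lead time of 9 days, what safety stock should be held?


Formula: SS = z * sigma_d * sqrt(LT)
sqrt(LT) = sqrt(9) = 3.0
SS = 1.645 * 44.9 * 3.0
SS = 221.6 units

221.6 units


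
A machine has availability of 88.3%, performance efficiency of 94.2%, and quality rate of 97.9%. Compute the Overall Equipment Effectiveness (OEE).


Formula: OEE = Availability * Performance * Quality / 10000
A * P = 88.3% * 94.2% / 100 = 83.18%
OEE = 83.18% * 97.9% / 100 = 81.4%

81.4%


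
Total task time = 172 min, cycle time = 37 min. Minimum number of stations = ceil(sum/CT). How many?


Formula: N_min = ceil(Sum of Task Times / Cycle Time)
N_min = ceil(172 min / 37 min) = ceil(4.6486)
N_min = 5 stations

5


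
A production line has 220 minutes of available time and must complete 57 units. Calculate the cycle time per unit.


Formula: CT = Available Time / Number of Units
CT = 220 min / 57 units
CT = 3.86 min/unit

3.86 min/unit


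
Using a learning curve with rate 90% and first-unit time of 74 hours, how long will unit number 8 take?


Formula: T_n = T_1 * (learning_rate)^(log2(n)) where learning_rate = rate/100
Doublings = log2(8) = 3
T_n = 74 * 0.9^3
T_n = 74 * 0.729 = 53.9 hours

53.9 hours


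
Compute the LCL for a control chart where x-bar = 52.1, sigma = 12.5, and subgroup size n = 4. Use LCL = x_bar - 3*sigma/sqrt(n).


LCL = 52.1 - 3 * 12.5 / sqrt(4)

33.35


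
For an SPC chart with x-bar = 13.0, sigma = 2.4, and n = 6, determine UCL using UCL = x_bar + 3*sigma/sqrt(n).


UCL = 13.0 + 3 * 2.4 / sqrt(6)

15.94


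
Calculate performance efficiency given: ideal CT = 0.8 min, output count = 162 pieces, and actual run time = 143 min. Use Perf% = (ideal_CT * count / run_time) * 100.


Formula: Performance = (Ideal CT * Total Count) / Run Time * 100
Ideal output time = 0.8 * 162 = 129.6 min
Performance = 129.6 / 143 * 100 = 90.6%

90.6%


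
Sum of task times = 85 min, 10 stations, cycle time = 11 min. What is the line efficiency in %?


Formula: Efficiency = Sum of Task Times / (N_stations * CT) * 100
Total station capacity = 10 stations * 11 min = 110 min
Efficiency = 85 / 110 * 100 = 77.3%

77.3%


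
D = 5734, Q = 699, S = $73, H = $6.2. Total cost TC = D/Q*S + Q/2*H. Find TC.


TC = 5734/699 * 73 + 699/2 * 6.2

$2765.73


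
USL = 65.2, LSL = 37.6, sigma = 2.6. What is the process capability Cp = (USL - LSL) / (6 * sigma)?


Cp = (65.2 - 37.6) / (6 * 2.6)

1.77


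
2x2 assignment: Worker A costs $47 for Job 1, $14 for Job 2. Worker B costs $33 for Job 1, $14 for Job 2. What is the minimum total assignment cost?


Option 1: A->1 + B->2 = $47 + $14 = $61
Option 2: A->2 + B->1 = $14 + $33 = $47
Min cost = min($61, $47) = $47

$47


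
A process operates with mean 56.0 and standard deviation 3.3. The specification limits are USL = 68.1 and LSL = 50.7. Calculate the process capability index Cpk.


Cpu = (68.1 - 56.0) / (3 * 3.3) = 1.22
Cpl = (56.0 - 50.7) / (3 * 3.3) = 0.54
Cpk = min(1.22, 0.54) = 0.54

0.54


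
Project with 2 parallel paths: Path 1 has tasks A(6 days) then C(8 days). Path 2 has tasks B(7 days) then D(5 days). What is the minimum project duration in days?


Path 1 = 6 + 8 = 14 days
Path 2 = 7 + 5 = 12 days
Duration = max(14, 12) = 14 days

14 days


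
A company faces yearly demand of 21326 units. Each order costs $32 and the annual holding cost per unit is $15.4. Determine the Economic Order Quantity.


Formula: EOQ = sqrt(2 * D * S / H)
Numerator: 2 * 21326 * 32 = 1364864
2DS/H = 1364864 / 15.4 = 88627.5
EOQ = sqrt(88627.5) = 297.7 units

297.7 units


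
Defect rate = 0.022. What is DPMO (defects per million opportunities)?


DPMO = defect_rate * 1000000 = 0.022 * 1000000

22000


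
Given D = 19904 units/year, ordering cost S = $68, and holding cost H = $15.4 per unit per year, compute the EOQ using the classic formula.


Formula: EOQ = sqrt(2 * D * S / H)
Numerator: 2 * 19904 * 68 = 2706944
2DS/H = 2706944 / 15.4 = 175775.6
EOQ = sqrt(175775.6) = 419.3 units

419.3 units


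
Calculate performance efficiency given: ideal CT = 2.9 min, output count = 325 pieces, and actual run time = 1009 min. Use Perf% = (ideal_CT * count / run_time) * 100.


Formula: Performance = (Ideal CT * Total Count) / Run Time * 100
Ideal output time = 2.9 * 325 = 942.5 min
Performance = 942.5 / 1009 * 100 = 93.4%

93.4%


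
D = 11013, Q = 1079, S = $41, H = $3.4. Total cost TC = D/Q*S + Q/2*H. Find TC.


TC = 11013/1079 * 41 + 1079/2 * 3.4

$2252.77


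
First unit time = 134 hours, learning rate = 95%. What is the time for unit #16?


Formula: T_n = T_1 * (learning_rate)^(log2(n)) where learning_rate = rate/100
Doublings = log2(16) = 4
T_n = 134 * 0.95^4
T_n = 134 * 0.8145 = 109.1 hours

109.1 hours


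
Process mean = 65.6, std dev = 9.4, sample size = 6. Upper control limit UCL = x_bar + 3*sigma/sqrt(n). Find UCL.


UCL = 65.6 + 3 * 9.4 / sqrt(6)

77.11


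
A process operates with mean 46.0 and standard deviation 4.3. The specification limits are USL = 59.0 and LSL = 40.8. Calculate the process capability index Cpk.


Cpu = (59.0 - 46.0) / (3 * 4.3) = 1.01
Cpl = (46.0 - 40.8) / (3 * 4.3) = 0.4
Cpk = min(1.01, 0.4) = 0.4

0.4


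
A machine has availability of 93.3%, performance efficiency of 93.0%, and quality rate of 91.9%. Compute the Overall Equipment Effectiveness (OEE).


Formula: OEE = Availability * Performance * Quality / 10000
A * P = 93.3% * 93.0% / 100 = 86.77%
OEE = 86.77% * 91.9% / 100 = 79.7%

79.7%


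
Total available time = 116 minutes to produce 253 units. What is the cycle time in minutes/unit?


Formula: CT = Available Time / Number of Units
CT = 116 min / 253 units
CT = 0.46 min/unit

0.46 min/unit


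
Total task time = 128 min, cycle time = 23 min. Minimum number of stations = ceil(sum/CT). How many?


Formula: N_min = ceil(Sum of Task Times / Cycle Time)
N_min = ceil(128 min / 23 min) = ceil(5.5652)
N_min = 6 stations

6


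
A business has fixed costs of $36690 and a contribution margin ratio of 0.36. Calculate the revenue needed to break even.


Formula: BER = Fixed Costs / Contribution Margin Ratio
BER = $36690 / 0.36
BER = $101916.67 (to the nearest cent)

$101916.67


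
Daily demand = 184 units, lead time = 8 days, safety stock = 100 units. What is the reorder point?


Formula: ROP = (Daily Demand * Lead Time) + Safety Stock
Demand during lead time = 184 * 8 = 1472 units
ROP = 1472 + 100 = 1572 units

1572 units


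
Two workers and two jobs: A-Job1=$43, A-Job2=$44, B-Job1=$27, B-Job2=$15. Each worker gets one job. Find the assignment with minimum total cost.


Option 1: A->1 + B->2 = $43 + $15 = $58
Option 2: A->2 + B->1 = $44 + $27 = $71
Min cost = min($58, $71) = $58

$58


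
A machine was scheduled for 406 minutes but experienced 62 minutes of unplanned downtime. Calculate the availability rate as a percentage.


Formula: Availability = (Planned Time - Downtime) / Planned Time * 100
Uptime = 406 - 62 = 344 min
Availability = 344 / 406 * 100 = 84.7%

84.7%


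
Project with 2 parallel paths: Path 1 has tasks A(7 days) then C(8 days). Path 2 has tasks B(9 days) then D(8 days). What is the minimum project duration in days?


Path 1 = 7 + 8 = 15 days
Path 2 = 9 + 8 = 17 days
Duration = max(15, 17) = 17 days

17 days
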